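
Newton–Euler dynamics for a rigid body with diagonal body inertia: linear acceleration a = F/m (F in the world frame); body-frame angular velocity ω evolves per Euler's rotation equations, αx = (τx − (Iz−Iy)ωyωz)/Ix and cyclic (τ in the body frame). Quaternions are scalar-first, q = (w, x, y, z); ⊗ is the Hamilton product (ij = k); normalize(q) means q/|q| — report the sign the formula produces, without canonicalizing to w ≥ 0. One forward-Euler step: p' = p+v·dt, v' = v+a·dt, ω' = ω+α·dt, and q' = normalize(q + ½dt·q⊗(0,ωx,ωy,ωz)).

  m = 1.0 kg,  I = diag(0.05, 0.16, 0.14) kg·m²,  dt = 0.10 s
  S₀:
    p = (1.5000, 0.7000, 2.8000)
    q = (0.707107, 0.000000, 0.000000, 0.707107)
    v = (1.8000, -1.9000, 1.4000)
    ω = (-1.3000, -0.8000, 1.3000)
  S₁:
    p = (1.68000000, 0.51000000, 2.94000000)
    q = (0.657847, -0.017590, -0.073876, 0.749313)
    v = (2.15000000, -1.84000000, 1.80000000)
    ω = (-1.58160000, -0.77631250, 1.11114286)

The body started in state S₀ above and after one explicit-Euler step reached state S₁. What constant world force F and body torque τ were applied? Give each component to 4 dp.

Δω = ω₁−ω₀ = (-0.28160000, 0.02368750, -0.18885714)
I·α + gyro = (-0.1200, 0.1900, -0.1500)
Δv = v₁−v₀ = (0.35000000, 0.06000000, 0.40000000)
F = m·Δv/dt = (3.5000, 0.6000, 4.0000)

F = (3.5000, 0.6000, 4.0000)
τ = (-0.1200, 0.1900, -0.1500)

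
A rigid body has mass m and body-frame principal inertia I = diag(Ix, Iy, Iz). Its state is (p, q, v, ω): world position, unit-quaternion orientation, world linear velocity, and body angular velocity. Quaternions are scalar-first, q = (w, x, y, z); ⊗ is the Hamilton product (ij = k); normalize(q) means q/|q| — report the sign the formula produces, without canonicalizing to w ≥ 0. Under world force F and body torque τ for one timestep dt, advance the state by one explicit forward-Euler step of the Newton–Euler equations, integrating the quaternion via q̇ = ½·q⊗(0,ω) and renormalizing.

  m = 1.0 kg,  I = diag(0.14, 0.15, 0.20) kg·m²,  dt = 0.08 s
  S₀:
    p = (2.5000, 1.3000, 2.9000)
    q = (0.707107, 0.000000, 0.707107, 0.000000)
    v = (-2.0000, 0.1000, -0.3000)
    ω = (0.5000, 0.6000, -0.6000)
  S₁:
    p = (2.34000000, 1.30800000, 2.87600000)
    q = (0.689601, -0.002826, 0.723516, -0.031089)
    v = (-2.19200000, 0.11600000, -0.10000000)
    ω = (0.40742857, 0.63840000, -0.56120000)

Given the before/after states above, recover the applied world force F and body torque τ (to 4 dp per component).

rate change Δω = (-0.09257143, 0.03840000, 0.03880000)
gyro term ω₀×Iω₀ = (-0.0180, 0.0180, 0.0030)
applied torque τ = (-0.1800, 0.0900, 0.1000)
v₁ − v₀ = (-0.19200000, 0.01600000, 0.20000000)
m·(v₁−v₀)/dt = (-2.4000, 0.2000, 2.5000)

F = (-2.4000, 0.2000, 2.5000)
τ = (-0.1800, 0.0900, 0.1000)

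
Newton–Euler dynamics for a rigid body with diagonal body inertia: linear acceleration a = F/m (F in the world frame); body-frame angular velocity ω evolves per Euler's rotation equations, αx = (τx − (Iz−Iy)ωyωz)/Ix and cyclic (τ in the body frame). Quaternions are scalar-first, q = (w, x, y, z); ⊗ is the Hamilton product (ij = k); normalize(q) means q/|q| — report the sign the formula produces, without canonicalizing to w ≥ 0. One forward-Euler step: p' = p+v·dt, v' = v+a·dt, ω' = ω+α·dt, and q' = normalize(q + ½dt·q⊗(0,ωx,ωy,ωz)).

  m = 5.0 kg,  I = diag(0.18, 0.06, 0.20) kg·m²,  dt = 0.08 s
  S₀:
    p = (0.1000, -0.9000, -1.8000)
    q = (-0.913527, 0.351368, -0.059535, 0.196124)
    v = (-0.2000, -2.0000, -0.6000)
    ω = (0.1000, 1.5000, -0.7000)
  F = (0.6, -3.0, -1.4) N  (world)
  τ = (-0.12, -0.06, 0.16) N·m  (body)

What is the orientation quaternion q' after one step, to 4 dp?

q' = (-0.9039, 0.3369, -0.1035, 0.2425)

q⊗(0,ω) = (0.1914525, -0.3438642, -1.1047205, 1.1724744)
q' = normalize(q + ½dt·q⊗(0,ω)) = (-0.9039, 0.3369, -0.1035, 0.2425)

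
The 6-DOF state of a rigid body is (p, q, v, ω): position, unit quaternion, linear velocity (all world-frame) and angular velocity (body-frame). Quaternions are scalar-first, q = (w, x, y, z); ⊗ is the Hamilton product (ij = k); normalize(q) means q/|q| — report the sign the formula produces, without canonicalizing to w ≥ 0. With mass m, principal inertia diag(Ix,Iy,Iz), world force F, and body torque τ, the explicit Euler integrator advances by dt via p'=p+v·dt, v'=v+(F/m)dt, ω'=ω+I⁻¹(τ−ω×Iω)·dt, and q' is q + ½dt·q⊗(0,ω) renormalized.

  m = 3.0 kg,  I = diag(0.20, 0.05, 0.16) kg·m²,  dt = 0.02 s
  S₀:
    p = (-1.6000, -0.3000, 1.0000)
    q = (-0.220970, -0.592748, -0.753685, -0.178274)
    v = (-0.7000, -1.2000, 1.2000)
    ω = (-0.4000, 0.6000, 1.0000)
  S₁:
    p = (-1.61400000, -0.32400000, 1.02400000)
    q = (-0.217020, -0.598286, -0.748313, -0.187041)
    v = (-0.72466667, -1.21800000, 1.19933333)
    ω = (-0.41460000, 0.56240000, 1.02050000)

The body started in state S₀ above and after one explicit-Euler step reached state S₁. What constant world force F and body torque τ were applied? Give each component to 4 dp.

rate change Δω = (-0.01460000, -0.03760000, 0.02050000)
precession coupling = (0.0660, -0.0160, 0.0360)
I·α + gyro = (-0.0800, -0.1100, 0.2000)
v₁ − v₀ = (-0.02466667, -0.01800000, -0.00066667)
applied force F = (-3.7000, -2.7000, -0.1000)

F = (-3.7000, -2.7000, -0.1000)
τ = (-0.0800, -0.1100, 0.2000)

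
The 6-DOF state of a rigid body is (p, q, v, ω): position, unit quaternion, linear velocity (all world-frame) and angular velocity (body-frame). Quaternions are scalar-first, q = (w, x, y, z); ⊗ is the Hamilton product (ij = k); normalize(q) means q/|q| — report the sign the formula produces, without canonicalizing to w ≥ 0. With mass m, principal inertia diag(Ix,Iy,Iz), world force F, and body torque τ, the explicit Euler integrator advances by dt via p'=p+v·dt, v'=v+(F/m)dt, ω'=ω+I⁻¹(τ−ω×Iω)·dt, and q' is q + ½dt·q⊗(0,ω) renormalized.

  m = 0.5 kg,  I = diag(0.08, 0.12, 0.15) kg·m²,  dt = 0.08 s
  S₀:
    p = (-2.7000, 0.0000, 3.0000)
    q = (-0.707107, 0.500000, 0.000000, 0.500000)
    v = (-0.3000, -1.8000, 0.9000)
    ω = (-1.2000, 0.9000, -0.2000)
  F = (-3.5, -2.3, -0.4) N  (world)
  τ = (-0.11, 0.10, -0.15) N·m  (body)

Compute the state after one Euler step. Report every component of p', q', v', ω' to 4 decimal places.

a = F/m = (-7.0000, -4.6000, -0.8000)
p + v·dt = (-2.7240, -0.1440, 3.0720)
v' = v + a·dt = (-0.8600, -2.1680, 0.8360)
gyro term ω×Iω = (-0.0054, -0.0168, -0.0432)
α = I⁻¹(τ − ω×Iω) = (-1.3075, 0.9733, -0.7120)
ω + α·dt = (-1.3046, 0.9779, -0.2570)
2q̇ = q⊗(0,ω) = (0.7000000, 0.3985284, -1.1363963, 0.5914214)
q + ½dt·q⊗(0,ω), renormalized = (-0.6779, 0.5150, -0.0454, 0.5227)

p' = (-2.7240, -0.1440, 3.0720)
q' = (-0.6779, 0.5150, -0.0454, 0.5227)
v' = (-0.8600, -2.1680, 0.8360)
ω' = (-1.3046, 0.9779, -0.2570)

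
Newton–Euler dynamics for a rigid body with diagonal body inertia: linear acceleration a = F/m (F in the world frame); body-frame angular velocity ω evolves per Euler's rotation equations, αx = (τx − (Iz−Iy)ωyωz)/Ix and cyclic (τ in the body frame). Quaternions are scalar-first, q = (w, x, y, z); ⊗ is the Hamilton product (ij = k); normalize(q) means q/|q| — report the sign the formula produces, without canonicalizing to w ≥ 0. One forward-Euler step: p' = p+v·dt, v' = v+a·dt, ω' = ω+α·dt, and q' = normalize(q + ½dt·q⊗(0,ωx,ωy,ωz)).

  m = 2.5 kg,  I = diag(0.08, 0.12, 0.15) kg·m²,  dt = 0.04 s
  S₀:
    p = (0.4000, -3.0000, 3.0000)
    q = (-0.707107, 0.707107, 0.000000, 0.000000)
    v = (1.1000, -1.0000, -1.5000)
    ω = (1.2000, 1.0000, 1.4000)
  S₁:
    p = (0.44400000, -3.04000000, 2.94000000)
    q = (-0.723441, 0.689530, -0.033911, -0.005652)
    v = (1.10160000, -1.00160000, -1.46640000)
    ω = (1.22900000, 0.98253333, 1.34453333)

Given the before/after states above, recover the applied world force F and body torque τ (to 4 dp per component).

Δω = ω₁−ω₀ = (0.02900000, -0.01746667, -0.05546667)
ω₀×(Iω₀) = (0.0420, -0.1176, 0.0480)
applied torque τ = (0.1000, -0.1700, -0.1600)
Δv = v₁−v₀ = (0.00160000, -0.00160000, 0.03360000)
applied force F = (0.1000, -0.1000, 2.1000)

F = (0.1000, -0.1000, 2.1000)
τ = (0.1000, -0.1700, -0.1600)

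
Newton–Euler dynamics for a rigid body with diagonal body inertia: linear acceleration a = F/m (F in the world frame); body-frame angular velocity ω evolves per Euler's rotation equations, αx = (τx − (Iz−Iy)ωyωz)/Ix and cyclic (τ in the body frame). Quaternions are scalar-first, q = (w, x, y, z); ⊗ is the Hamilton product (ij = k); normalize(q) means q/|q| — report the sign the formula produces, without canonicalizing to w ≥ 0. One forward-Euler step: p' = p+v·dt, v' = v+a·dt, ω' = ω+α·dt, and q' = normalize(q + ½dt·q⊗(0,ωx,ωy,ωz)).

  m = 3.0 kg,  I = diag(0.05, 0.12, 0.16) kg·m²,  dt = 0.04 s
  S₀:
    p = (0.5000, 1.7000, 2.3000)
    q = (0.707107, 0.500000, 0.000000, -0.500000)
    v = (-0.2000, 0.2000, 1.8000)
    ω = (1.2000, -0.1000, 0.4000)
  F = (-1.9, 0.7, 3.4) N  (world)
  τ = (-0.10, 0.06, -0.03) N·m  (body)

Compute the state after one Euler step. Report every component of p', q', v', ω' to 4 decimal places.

new position p' = (0.4920, 1.7080, 2.3720)
v + (F/m)dt = (-0.2253, 0.2093, 1.8453)
ω×(Iω) gyroscopic = (-0.0016, -0.0528, -0.0084)
(τ − ω×Iω)/I = (-1.9680, 0.9400, -0.1350)
ω' = ω + α·dt = (1.1213, -0.0624, 0.3946)
q⊗(0,ω) = (-0.4000000, 0.7985284, -0.8707107, 0.2328428)
updated quaternion q' = (0.6989, 0.5158, -0.0174, -0.4952)

p' = (0.4920, 1.7080, 2.3720)
q' = (0.6989, 0.5158, -0.0174, -0.4952)
v' = (-0.2253, 0.2093, 1.8453)
ω' = (1.1213, -0.0624, 0.3946)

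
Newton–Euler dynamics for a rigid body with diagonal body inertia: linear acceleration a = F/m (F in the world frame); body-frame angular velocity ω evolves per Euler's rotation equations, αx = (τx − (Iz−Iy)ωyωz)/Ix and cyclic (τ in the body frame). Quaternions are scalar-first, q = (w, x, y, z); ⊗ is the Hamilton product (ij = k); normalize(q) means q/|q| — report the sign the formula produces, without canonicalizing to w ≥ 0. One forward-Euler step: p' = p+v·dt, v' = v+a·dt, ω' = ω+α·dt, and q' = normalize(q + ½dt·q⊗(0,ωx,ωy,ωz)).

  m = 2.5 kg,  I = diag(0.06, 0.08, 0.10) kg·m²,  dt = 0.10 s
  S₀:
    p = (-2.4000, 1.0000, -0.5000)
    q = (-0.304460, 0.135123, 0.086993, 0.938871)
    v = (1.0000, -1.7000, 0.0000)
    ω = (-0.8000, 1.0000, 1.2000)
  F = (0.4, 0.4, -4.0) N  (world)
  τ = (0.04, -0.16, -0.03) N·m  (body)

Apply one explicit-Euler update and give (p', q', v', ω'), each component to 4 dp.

p' = (-2.3000, 0.8300, -0.5000)
q' = (-0.3584, 0.1052, 0.0260, 0.9273)
v' = (1.0160, -1.6840, -0.1600)
ω' = (-0.7733, 0.7520, 1.1860)

(τ − ω×Iω)/I = (0.2667, -2.4800, -0.1400)
new body rate ω' = (-0.7733, 0.7520, 1.1860)
2q̇ = q⊗(0,ω) = (-1.1055398, -0.5909114, -1.2177044, -0.1606346)
q' = normalize(q + ½dt·q⊗(0,ω)) = (-0.3584, 0.1052, 0.0260, 0.9273)
a = F/m = (0.1600, 0.1600, -1.6000)
p + v·dt = (-2.3000, 0.8300, -0.5000)
v + (F/m)dt = (1.0160, -1.6840, -0.1600)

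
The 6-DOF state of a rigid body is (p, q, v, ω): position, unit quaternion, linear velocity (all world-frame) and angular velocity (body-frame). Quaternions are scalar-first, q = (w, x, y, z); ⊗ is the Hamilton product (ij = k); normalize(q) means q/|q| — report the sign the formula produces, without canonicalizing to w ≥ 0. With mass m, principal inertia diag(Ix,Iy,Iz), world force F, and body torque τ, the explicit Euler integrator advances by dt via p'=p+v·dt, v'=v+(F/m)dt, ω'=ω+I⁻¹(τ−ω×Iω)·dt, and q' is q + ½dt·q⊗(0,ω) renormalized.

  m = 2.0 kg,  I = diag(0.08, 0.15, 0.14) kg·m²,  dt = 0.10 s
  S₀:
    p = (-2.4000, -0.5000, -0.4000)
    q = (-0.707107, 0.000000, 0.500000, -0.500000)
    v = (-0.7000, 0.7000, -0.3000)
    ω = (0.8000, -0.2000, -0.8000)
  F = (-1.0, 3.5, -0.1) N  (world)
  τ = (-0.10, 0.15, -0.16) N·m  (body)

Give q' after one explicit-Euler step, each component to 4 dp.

q' = (-0.7209, -0.0532, 0.4863, -0.4909)

q⊗(0,ω) = (-0.3000000, -1.0656856, -0.2585786, 0.1656856)
q' = normalize(q + ½dt·q⊗(0,ω)) = (-0.7209, -0.0532, 0.4863, -0.4909)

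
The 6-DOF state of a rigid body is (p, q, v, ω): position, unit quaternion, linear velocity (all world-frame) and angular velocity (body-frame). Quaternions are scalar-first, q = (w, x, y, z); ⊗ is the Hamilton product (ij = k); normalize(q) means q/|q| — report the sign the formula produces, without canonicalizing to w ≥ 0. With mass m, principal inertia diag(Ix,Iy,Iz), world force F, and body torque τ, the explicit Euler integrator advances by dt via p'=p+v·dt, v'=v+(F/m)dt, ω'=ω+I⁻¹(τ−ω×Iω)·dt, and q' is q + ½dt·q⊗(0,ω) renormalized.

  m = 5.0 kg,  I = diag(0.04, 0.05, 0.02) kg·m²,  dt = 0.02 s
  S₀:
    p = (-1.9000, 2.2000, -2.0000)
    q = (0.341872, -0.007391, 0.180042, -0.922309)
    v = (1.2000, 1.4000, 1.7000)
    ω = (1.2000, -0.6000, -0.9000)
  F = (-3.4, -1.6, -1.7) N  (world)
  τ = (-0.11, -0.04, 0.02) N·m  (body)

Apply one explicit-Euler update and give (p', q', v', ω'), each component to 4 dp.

p' = (-1.8760, 2.2280, -1.9660)
q' = (0.3347, -0.0104, 0.1668, -0.9274)
v' = (1.1864, 1.3936, 1.6932)
ω' = (1.1531, -0.6074, -0.8728)

linear accel F/m = (-0.6800, -0.3200, -0.3400)
p + v·dt = (-1.8760, 2.2280, -1.9660)
new velocity v' = (1.1864, 1.3936, 1.6932)
α = I⁻¹(τ − ω×Iω) = (-2.3450, -0.3680, 1.3600)
new body rate ω' = (1.1531, -0.6074, -0.8728)
q⊗(0,ω) = (-0.7131837, -0.3051768, -1.3185459, -0.5193006)
q' = normalize(q + ½dt·q⊗(0,ω)) = (0.3347, -0.0104, 0.1668, -0.9274)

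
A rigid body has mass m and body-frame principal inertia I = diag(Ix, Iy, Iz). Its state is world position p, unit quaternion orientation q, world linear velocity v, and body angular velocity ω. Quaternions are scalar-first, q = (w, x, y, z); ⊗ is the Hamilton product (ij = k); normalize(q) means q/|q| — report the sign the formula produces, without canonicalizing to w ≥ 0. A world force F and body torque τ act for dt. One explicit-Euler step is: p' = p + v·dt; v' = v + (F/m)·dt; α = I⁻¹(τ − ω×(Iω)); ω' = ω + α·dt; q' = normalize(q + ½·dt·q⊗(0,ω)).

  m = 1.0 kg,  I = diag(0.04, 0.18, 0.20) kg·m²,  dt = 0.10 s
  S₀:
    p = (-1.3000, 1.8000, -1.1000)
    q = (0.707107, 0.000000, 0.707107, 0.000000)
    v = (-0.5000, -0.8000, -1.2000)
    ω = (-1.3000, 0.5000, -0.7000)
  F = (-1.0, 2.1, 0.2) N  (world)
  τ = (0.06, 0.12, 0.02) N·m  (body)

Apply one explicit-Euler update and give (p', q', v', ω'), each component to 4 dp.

p' = (-1.3500, 1.7200, -1.2200)
q' = (0.6873, -0.0705, 0.7226, 0.0211)
v' = (-0.6000, -0.5900, -1.1800)
ω' = (-1.1325, 0.6476, -0.6445)

precession coupling ω×(Iω) = (-0.0070, -0.1456, -0.0910)
(τ − ω×Iω)/I = (1.6750, 1.4756, 0.5550)
ω + α·dt = (-1.1325, 0.6476, -0.6445)
Hamilton product q⊗(0,ω) = (-0.3535535, -1.4142140, 0.3535535, 0.4242642)
q + ½dt·q⊗(0,ω), renormalized = (0.6873, -0.0705, 0.7226, 0.0211)
new position p' = (-1.3500, 1.7200, -1.2200)
new velocity v' = (-0.6000, -0.5900, -1.1800)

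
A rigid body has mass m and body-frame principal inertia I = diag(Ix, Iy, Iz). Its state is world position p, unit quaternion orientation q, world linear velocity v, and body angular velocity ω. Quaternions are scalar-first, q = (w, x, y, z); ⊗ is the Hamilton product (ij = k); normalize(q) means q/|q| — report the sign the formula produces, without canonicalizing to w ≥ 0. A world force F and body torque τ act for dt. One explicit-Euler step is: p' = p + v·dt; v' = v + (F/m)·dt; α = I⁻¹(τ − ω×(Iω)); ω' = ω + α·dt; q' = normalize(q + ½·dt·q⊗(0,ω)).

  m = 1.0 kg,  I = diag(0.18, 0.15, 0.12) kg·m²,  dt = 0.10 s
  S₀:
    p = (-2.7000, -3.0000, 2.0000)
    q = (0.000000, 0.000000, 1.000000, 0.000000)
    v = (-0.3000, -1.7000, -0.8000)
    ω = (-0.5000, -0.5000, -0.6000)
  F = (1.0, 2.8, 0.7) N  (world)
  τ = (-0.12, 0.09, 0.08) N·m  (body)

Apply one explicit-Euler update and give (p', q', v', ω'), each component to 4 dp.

p' = p + v·dt = (-2.7300, -3.1700, 1.9200)
v + (F/m)dt = (-0.2000, -1.4200, -0.7300)
precession coupling ω×(Iω) = (-0.0090, 0.0180, -0.0075)
angular accel α = (-0.6167, 0.4800, 0.7292)
ω' = ω + α·dt = (-0.5617, -0.4520, -0.5271)
2q̇ = q⊗(0,ω) = (0.5000000, -0.6000000, 0.0000000, 0.5000000)
q' = normalize(q + ½dt·q⊗(0,ω)) = (0.0250, -0.0300, 0.9989, 0.0250)

p' = (-2.7300, -3.1700, 1.9200)
q' = (0.0250, -0.0300, 0.9989, 0.0250)
v' = (-0.2000, -1.4200, -0.7300)
ω' = (-0.5617, -0.4520, -0.5271)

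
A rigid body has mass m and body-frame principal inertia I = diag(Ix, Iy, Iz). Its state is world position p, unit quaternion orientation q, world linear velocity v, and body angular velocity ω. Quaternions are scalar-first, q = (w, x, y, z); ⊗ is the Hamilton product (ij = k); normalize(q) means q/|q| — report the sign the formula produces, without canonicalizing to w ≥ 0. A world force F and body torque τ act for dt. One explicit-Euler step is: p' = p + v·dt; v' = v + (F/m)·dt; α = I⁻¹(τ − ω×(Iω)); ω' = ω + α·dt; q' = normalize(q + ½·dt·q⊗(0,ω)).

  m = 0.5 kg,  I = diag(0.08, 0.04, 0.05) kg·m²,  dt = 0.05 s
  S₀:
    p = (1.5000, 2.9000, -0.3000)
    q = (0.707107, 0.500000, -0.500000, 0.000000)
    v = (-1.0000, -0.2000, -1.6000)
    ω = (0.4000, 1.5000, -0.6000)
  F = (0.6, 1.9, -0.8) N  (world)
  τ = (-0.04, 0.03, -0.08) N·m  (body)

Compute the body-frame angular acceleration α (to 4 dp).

ω×(Iω) gyroscopic = (-0.0090, -0.0072, -0.0240)
(τ − ω×Iω)/I = (-0.3875, 0.9300, -1.1200)

α = (-0.3875, 0.9300, -1.1200)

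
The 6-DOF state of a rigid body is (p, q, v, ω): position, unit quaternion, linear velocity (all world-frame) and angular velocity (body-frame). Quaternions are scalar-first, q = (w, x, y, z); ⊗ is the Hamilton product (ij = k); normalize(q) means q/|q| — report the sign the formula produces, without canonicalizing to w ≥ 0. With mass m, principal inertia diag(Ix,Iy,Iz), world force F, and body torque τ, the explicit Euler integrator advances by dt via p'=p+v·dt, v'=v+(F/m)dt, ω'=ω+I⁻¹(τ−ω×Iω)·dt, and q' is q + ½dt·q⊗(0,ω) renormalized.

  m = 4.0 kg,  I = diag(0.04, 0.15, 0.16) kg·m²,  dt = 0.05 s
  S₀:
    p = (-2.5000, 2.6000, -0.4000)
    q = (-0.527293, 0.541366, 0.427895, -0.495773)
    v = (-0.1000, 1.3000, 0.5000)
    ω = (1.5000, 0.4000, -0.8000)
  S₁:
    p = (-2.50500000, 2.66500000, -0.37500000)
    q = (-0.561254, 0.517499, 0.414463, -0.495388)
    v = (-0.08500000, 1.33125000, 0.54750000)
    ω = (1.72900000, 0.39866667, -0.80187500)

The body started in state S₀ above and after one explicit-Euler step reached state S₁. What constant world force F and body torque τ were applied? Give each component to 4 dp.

F = (1.2000, 2.5000, 3.8000)
τ = (0.1800, 0.1400, 0.0600)

v₁ − v₀ = (0.01500000, 0.03125000, 0.04750000)
applied force F = (1.2000, 2.5000, 3.8000)
ω₁ − ω₀ = (0.22900000, -0.00133333, -0.00187500)
τ = I·(Δω/dt) + ω₀×(Iω₀) = (0.1800, 0.1400, 0.0600)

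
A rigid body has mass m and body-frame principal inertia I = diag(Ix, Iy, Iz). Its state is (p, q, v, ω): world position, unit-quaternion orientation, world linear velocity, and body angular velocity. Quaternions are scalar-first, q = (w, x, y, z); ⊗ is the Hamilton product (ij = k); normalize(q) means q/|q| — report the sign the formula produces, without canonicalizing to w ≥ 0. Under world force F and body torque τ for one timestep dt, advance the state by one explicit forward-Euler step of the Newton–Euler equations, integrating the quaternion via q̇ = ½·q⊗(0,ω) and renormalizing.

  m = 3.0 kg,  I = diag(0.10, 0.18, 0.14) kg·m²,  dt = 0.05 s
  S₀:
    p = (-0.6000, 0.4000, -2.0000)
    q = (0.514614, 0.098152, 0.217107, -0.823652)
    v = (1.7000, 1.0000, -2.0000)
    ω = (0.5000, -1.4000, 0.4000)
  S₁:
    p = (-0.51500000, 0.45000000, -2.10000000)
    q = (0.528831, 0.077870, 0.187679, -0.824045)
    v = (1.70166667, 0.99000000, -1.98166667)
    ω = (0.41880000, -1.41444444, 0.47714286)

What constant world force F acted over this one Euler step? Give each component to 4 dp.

v₁ − v₀ = (0.00166667, -0.01000000, 0.01833333)
applied force F = (0.1000, -0.6000, 1.1000)

F = (0.1000, -0.6000, 1.1000)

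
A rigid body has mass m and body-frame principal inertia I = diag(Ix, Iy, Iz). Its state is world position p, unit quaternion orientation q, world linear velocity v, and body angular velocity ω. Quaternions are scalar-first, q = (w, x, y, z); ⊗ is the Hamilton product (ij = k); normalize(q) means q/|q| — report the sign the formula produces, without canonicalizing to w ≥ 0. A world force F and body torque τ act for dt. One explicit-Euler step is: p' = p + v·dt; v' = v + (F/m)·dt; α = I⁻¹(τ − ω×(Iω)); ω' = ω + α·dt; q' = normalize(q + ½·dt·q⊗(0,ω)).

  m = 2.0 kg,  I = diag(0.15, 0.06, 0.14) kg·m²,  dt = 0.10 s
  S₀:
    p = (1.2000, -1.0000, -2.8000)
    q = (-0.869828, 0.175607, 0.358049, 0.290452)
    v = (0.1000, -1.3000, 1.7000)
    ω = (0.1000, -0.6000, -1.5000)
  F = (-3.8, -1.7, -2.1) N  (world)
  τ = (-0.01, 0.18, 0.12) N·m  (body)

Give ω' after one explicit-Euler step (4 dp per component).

gyro term ω×Iω = (0.0720, -0.0015, 0.0054)
angular accel α = (-0.5467, 3.0250, 0.8186)
ω + α·dt = (0.0453, -0.2975, -1.4181)

ω' = (0.0453, -0.2975, -1.4181)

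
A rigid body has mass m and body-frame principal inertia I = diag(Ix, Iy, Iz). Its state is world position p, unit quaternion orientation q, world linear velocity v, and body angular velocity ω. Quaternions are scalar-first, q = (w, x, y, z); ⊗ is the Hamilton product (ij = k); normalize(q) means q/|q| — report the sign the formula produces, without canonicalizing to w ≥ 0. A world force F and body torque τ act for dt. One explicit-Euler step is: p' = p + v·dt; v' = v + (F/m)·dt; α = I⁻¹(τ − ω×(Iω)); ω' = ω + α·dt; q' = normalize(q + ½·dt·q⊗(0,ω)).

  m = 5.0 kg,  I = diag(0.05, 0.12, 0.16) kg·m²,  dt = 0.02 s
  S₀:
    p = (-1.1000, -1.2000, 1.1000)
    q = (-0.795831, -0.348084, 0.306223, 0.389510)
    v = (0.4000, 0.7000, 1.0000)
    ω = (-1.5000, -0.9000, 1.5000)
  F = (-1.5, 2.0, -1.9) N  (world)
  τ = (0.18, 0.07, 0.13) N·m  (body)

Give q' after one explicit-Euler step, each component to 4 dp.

q⊗(0,ω) = (-0.8307903, 2.0036400, 0.6541089, -0.4211364)
updated quaternion q' = (-0.8039, -0.3280, 0.3127, 0.3852)

q' = (-0.8039, -0.3280, 0.3127, 0.3852)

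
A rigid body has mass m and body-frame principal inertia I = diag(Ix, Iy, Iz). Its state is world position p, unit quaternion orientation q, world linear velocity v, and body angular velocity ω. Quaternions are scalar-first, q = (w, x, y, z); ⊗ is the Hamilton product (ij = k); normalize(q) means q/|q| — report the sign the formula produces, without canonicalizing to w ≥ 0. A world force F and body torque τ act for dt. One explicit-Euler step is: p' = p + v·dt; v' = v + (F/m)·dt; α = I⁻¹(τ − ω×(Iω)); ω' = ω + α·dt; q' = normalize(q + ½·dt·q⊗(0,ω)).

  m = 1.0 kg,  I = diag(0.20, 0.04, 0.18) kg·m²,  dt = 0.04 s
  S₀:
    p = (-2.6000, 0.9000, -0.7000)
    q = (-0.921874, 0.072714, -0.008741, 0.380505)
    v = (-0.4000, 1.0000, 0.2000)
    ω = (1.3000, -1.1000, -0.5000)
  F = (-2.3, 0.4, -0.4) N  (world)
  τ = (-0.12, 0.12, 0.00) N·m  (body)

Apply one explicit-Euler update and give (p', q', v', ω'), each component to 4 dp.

p' = (-2.6160, 0.9400, -0.6920)
q' = (-0.9196, 0.0572, 0.0221, 0.3881)
v' = (-0.4920, 1.0160, 0.1840)
ω' = (1.2606, -0.9670, -0.5508)

α = I⁻¹(τ − ω×Iω) = (-0.9850, 3.3250, -1.2711)
ω' = ω + α·dt = (1.2606, -0.9670, -0.5508)
Hamilton product q⊗(0,ω) = (0.0861092, -0.7755102, 1.5450749, 0.3923149)
q + ½dt·q⊗(0,ω), renormalized = (-0.9196, 0.0572, 0.0221, 0.3881)
new position p' = (-2.6160, 0.9400, -0.6920)
v' = v + a·dt = (-0.4920, 1.0160, 0.1840)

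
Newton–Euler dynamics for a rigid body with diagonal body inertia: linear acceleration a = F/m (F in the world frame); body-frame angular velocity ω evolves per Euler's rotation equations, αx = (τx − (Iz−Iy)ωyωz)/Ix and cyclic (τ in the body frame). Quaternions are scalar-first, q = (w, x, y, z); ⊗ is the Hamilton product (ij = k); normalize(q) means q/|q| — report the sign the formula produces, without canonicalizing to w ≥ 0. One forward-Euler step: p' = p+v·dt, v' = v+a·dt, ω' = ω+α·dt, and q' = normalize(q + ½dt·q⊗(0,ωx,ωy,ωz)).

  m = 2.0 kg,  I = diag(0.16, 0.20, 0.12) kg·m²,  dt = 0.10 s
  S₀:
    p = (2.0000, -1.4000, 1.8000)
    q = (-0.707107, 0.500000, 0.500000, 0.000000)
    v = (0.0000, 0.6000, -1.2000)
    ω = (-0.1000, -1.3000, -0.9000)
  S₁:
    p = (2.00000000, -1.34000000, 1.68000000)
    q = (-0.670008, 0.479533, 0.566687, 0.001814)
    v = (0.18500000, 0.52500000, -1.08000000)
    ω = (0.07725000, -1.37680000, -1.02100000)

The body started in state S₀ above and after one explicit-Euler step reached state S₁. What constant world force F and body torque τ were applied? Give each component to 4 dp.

ω₁ − ω₀ = (0.17725000, -0.07680000, -0.12100000)
I·α + gyro = (0.1900, -0.1500, -0.1400)
velocity change Δv = (0.18500000, -0.07500000, 0.12000000)
F = m·Δv/dt = (3.7000, -1.5000, 2.4000)

F = (3.7000, -1.5000, 2.4000)
τ = (0.1900, -0.1500, -0.1400)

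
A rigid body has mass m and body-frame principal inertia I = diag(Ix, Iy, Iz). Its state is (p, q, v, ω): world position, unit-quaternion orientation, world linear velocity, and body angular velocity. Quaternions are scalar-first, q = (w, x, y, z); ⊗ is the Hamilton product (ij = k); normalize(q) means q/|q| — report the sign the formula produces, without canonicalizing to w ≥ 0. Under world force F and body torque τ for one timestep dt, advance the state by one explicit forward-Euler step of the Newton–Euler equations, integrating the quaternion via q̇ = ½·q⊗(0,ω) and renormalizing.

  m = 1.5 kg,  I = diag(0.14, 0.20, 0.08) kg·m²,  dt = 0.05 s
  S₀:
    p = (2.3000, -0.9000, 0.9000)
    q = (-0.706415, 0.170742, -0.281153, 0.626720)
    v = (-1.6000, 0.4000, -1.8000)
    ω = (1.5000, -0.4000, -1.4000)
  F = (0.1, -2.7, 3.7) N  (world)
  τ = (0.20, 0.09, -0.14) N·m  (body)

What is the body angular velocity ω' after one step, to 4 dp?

ω' = (1.5954, -0.3460, -1.4650)

gyro term ω×Iω = (-0.0672, -0.1260, -0.0360)
angular accel α = (1.9086, 1.0800, -1.3000)
ω + α·dt = (1.5954, -0.3460, -1.4650)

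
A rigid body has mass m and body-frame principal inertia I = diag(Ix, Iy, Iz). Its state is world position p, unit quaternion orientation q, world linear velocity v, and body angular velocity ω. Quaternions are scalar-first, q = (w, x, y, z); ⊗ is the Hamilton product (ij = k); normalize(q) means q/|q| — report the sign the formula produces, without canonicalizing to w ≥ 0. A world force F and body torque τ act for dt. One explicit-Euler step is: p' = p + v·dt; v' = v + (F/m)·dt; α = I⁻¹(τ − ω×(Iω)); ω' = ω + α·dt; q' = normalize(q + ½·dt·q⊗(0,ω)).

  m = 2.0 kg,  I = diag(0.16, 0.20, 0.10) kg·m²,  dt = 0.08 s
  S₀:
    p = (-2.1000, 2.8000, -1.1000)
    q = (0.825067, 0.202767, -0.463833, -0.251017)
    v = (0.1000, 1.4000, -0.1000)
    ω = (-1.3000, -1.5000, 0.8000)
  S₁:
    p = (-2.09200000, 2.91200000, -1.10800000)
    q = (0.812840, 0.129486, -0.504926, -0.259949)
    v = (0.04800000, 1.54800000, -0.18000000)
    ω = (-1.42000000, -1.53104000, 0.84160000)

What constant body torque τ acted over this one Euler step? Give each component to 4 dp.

Δω = ω₁−ω₀ = (-0.12000000, -0.03104000, 0.04160000)
I·α + gyro = (-0.1200, -0.1400, 0.1300)

τ = (-0.1200, -0.1400, 0.1300)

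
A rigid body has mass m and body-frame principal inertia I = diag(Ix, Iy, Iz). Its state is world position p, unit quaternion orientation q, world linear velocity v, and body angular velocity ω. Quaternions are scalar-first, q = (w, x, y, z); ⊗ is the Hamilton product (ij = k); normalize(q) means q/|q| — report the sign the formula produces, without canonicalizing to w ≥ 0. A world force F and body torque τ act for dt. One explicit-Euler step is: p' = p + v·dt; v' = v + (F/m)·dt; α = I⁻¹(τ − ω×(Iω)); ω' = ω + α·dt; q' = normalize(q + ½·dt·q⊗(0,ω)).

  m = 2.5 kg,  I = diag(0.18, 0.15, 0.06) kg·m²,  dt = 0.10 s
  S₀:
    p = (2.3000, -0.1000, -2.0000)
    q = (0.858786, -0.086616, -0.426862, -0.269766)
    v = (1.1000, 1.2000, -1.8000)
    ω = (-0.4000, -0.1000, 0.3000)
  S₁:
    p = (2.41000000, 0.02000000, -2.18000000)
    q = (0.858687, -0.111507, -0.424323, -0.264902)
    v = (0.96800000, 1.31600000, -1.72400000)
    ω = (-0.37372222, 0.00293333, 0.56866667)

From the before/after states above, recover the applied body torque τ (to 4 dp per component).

τ = (0.0500, 0.1400, 0.1600)

rate change Δω = (0.02627778, 0.10293333, 0.26866667)
gyro term ω₀×Iω₀ = (0.0027, -0.0144, -0.0012)
applied torque τ = (0.0500, 0.1400, 0.1600)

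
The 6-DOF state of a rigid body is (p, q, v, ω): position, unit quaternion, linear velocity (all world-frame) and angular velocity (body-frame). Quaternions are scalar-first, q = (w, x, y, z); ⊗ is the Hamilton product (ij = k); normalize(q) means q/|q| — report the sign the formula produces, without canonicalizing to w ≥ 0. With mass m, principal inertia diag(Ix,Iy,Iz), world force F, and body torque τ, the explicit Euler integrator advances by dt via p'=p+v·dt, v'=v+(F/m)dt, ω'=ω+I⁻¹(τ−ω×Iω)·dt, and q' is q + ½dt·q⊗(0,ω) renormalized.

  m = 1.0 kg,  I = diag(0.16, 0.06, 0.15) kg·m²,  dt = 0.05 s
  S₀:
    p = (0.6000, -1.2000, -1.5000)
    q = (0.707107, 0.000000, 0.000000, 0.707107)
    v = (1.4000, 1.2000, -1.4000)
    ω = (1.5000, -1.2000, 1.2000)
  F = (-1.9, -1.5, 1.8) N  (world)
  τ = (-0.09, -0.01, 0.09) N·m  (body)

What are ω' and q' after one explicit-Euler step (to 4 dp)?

ω' = (1.5124, -1.2233, 1.1700)
q' = (0.6848, 0.0477, 0.0053, 0.7272)

gyro term ω×Iω = (-0.1296, 0.0180, 0.1800)
(τ − ω×Iω)/I = (0.2475, -0.4667, -0.6000)
new body rate ω' = (1.5124, -1.2233, 1.1700)
2q̇ = q⊗(0,ω) = (-0.8485284, 1.9091889, 0.2121321, 0.8485284)
q' = normalize(q + ½dt·q⊗(0,ω)) = (0.6848, 0.0477, 0.0053, 0.7272)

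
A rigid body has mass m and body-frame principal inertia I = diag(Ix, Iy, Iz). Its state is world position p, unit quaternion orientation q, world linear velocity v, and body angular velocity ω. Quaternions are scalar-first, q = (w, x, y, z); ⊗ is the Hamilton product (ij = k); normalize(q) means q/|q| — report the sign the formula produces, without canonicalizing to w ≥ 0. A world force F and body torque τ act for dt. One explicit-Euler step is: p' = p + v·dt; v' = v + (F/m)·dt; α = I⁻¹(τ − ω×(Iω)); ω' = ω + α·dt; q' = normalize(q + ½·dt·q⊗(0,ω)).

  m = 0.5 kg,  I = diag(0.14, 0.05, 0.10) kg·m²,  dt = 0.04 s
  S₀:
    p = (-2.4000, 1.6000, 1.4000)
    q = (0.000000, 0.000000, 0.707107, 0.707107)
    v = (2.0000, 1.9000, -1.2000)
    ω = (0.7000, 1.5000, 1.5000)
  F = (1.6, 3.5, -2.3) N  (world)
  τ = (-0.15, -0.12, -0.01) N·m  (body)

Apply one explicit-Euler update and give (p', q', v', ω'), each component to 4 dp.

a = F/m = (3.2000, 7.0000, -4.6000)
p' = p + v·dt = (-2.3200, 1.6760, 1.3520)
v + (F/m)dt = (2.1280, 2.1800, -1.3840)
angular accel α = (-1.8750, -3.2400, 0.8450)
ω + α·dt = (0.6250, 1.3704, 1.5338)
2q̇ = q⊗(0,ω) = (-2.1213210, 0.0000000, 0.4949749, -0.4949749)
updated quaternion q' = (-0.0424, 0.0000, 0.7163, 0.6965)

p' = (-2.3200, 1.6760, 1.3520)
q' = (-0.0424, 0.0000, 0.7163, 0.6965)
v' = (2.1280, 2.1800, -1.3840)
ω' = (0.6250, 1.3704, 1.5338)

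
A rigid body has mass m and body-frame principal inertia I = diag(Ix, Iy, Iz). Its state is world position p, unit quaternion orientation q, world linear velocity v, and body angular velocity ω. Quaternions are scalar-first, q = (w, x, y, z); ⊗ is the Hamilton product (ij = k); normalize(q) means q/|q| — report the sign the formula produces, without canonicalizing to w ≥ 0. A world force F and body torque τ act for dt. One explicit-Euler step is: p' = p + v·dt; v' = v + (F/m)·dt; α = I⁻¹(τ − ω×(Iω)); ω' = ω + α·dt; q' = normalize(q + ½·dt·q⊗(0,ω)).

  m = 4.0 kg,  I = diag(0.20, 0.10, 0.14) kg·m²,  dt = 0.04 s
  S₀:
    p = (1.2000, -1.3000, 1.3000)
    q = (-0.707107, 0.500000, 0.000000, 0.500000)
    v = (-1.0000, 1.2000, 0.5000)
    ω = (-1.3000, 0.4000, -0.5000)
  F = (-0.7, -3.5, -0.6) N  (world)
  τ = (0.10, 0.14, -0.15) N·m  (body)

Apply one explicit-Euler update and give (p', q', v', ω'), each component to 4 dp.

precession coupling ω×(Iω) = (-0.0080, 0.0390, 0.0520)
α = I⁻¹(τ − ω×Iω) = (0.5400, 1.0100, -1.4429)
new body rate ω' = (-1.2784, 0.4404, -0.5577)
2q̇ = q⊗(0,ω) = (0.9000000, 0.7192391, -0.6828428, 0.5535535)
q' = normalize(q + ½dt·q⊗(0,ω)) = (-0.6888, 0.5142, -0.0137, 0.5109)
a = F/m = (-0.1750, -0.8750, -0.1500)
new position p' = (1.1600, -1.2520, 1.3200)
v + (F/m)dt = (-1.0070, 1.1650, 0.4940)

p' = (1.1600, -1.2520, 1.3200)
q' = (-0.6888, 0.5142, -0.0137, 0.5109)
v' = (-1.0070, 1.1650, 0.4940)
ω' = (-1.2784, 0.4404, -0.5577)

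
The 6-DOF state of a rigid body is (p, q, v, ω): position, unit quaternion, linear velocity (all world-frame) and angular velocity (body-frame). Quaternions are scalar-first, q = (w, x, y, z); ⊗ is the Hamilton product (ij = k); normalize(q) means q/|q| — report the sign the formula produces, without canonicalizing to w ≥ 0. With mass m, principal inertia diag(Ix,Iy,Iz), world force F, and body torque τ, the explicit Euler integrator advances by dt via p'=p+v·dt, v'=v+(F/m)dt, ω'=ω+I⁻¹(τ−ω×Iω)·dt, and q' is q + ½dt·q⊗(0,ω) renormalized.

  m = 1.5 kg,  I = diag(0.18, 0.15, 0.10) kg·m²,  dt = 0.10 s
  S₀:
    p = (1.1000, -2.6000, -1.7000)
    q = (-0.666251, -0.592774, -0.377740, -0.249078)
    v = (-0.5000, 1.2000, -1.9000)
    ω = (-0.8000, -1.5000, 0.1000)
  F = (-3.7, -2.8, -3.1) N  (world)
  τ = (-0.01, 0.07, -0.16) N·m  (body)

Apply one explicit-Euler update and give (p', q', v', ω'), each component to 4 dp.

p' = (1.0500, -2.4800, -1.8900)
q' = (-0.7145, -0.5846, -0.3137, -0.2223)
v' = (-0.7467, 1.0133, -2.1067)
ω' = (-0.8097, -1.4491, -0.0240)

new position p' = (1.0500, -2.4800, -1.8900)
v' = v + a·dt = (-0.7467, 1.0133, -2.1067)
α = I⁻¹(τ − ω×Iω) = (-0.0972, 0.5093, -1.2400)
ω' = ω + α·dt = (-0.8097, -1.4491, -0.0240)
q⊗(0,ω) = (-1.0159214, 0.1216098, 1.2579163, 0.5203439)
q' = normalize(q + ½dt·q⊗(0,ω)) = (-0.7145, -0.5846, -0.3137, -0.2223)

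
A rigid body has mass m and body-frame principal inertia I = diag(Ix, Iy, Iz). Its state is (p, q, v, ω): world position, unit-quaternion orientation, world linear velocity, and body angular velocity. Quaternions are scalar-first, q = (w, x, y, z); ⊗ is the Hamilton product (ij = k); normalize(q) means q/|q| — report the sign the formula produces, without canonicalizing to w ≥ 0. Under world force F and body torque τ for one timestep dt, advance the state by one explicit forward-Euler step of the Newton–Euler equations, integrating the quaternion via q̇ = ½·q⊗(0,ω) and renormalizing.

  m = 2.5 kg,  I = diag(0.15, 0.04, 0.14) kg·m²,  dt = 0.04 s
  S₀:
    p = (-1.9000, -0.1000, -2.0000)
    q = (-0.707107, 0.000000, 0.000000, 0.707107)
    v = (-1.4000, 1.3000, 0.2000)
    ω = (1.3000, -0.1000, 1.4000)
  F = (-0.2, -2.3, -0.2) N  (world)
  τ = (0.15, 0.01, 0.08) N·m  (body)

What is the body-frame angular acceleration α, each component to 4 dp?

precession coupling ω×(Iω) = (-0.0140, 0.0182, 0.0143)
α = I⁻¹(τ − ω×Iω) = (1.0933, -0.2050, 0.4693)

α = (1.0933, -0.2050, 0.4693)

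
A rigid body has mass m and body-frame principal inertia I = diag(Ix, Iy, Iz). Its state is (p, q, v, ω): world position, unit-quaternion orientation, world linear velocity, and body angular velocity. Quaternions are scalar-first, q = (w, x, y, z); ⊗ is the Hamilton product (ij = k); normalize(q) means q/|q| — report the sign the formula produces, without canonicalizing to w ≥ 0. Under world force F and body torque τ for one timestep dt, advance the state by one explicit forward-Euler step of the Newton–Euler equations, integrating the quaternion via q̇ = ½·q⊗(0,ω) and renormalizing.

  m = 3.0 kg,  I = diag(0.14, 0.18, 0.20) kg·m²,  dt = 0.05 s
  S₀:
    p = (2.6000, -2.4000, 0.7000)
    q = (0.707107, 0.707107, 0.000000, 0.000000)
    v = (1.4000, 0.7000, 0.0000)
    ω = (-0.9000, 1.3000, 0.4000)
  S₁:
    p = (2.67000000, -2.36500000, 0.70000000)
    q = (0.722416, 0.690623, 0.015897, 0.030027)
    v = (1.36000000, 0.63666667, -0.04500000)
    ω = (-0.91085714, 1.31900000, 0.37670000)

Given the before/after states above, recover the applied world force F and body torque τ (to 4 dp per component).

ω₁ − ω₀ = (-0.01085714, 0.01900000, -0.02330000)
precession coupling = (0.0104, 0.0216, -0.0468)
I·α + gyro = (-0.0200, 0.0900, -0.1400)
Δv = v₁−v₀ = (-0.04000000, -0.06333333, -0.04500000)
m·(v₁−v₀)/dt = (-2.4000, -3.8000, -2.7000)

F = (-2.4000, -3.8000, -2.7000)
τ = (-0.0200, 0.0900, -0.1400)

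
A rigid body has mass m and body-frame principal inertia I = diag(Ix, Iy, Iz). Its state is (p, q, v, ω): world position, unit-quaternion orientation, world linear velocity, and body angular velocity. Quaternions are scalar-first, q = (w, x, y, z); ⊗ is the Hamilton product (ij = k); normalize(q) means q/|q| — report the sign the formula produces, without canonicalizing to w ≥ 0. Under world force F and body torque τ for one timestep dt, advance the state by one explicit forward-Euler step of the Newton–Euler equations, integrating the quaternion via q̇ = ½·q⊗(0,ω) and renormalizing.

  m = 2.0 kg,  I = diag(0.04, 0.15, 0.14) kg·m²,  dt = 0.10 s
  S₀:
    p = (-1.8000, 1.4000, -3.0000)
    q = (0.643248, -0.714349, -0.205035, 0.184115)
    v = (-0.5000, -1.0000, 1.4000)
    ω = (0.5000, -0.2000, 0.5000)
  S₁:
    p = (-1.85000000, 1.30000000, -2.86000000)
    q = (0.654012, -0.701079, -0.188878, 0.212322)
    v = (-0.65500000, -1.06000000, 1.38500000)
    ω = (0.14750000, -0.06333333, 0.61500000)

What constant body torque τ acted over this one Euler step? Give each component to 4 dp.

Δω = ω₁−ω₀ = (-0.35250000, 0.13666667, 0.11500000)
I·α + gyro = (-0.1400, 0.1800, 0.1500)

τ = (-0.1400, 0.1800, 0.1500)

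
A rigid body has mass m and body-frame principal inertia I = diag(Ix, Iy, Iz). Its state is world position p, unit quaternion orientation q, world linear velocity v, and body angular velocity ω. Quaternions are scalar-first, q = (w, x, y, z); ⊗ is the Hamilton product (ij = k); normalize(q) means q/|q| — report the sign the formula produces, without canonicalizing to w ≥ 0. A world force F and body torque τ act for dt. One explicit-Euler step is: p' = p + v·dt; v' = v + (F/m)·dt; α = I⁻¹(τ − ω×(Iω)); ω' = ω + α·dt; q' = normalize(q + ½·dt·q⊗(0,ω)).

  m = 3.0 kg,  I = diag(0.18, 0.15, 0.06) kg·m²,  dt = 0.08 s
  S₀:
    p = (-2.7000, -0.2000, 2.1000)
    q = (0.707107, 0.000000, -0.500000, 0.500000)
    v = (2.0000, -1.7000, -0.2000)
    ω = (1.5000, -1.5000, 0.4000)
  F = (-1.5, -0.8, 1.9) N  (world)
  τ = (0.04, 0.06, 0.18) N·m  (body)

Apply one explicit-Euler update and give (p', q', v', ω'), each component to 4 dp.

p' = (-2.5400, -0.3360, 2.0840)
q' = (0.6666, 0.0642, -0.5105, 0.5393)
v' = (1.9600, -1.7213, -0.1493)
ω' = (1.4938, -1.5064, 0.5500)

α = I⁻¹(τ − ω×Iω) = (-0.0778, -0.0800, 1.8750)
ω' = ω + α·dt = (1.4938, -1.5064, 0.5500)
2q̇ = q⊗(0,ω) = (-0.9500000, 1.6106605, -0.3106605, 1.0328428)
q' = normalize(q + ½dt·q⊗(0,ω)) = (0.6666, 0.0642, -0.5105, 0.5393)
a = F/m = (-0.5000, -0.2667, 0.6333)
p + v·dt = (-2.5400, -0.3360, 2.0840)
v' = v + a·dt = (1.9600, -1.7213, -0.1493)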